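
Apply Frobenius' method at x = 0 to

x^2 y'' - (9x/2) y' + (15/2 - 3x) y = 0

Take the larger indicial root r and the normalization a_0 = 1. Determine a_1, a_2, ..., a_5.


Write in Frobenius form y'' + (p(x)/x) y' + (q(x)/x^2) y = 0:
  p(x) = -9/2,  q(x) = 15/2 - 3x.
Indicial equation: r(r-1) + (-9/2) r + (15/2) = 0 -> roots r_1 = 3, r_2 = 5/2.
Take r = r_1 = 3. Let y(x) = x^r sum_{n>=0} a_n x^n with a_0 = 1.
Substitute y = x^r sum a_n x^n and match x^{r+n}. The recurrence is
  D(n) a_n - 3 a_{n-1} = 0,  where D(n) = (r+n)(r+n-1) + (-9/2)(r+n) + (15/2).
  a_n = 3 / D(n) * a_{n-1}.
Since the indicial polynomial factors as (r - r_1)(r - r_2), D(n) = (r_1 + n - r_1)(r_1 + n - r_2) = n(n + 1/2).
Evaluating step by step (a_0 = 1):
  n = 1: D(1) = 1(1 + 1/2) = 3/2; numerator = 3(1) = 3; a_1 = (3)/(3/2) = 2
  n = 2: D(2) = 2(2 + 1/2) = 5; numerator = 3(2) = 6; a_2 = (6)/(5) = 6/5
  n = 3: D(3) = 3(3 + 1/2) = 21/2; numerator = 3(6/5) = 18/5; a_3 = (18/5)/(21/2) = 12/35
  n = 4: D(4) = 4(4 + 1/2) = 18; numerator = 3(12/35) = 36/35; a_4 = (36/35)/(18) = 2/35
  n = 5: D(5) = 5(5 + 1/2) = 55/2; numerator = 3(2/35) = 6/35; a_5 = (6/35)/(55/2) = 12/1925

r = 3; a_0 = 1; a_1 = 2; a_2 = 6/5; a_3 = 12/35; a_4 = 2/35; a_5 = 12/1925


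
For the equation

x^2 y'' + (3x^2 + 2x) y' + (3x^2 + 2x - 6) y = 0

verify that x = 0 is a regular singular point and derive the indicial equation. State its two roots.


Divide by x^2 to reach normal form y'' + P_1(x) y' + P_2(x) y = 0 with P_1(x) = 3 + 2/x and P_2(x) = 3 + 2/x - 6/x^2.
x = 0 is a singular point because the y'-coefficient 3 + 2/x has a pole at x = 0 and the y-coefficient 3 + 2/x - 6/x^2 has a pole at x = 0.
It is a regular singular point because x P_1(x) = p(x) = 3x + 2 and x^2 P_2(x) = q(x) = 3x^2 + 2x - 6 are polynomials, hence analytic at x = 0.
p(0) = 2,  q(0) = -6.
Indicial equation: r(r-1) + p(0) r + q(0) = 0, i.e. r^2 + (p(0) - 1) r + q(0) = 0, i.e. r^2 + 1 r - 6 = 0.
Discriminant: (1)^2 - 4(-6) = 25, so r = (-1 ± 5)/2.
Solving: r_1 = 2, r_2 = -3.

indicial: r^2 + 1 r - 6 = 0; roots r_1 = 2, r_2 = -3


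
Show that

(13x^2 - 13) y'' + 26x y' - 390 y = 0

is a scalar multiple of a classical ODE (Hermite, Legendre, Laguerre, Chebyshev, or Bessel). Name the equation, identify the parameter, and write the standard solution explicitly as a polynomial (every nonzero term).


All three coefficients share the factor -13; dividing through by -13 gives  (1 - x^2) y'' - 2x y' + 30 y = 0.
This matches the Legendre equation (1 - x^2) y'' - 2x y' + n(n+1) y = 0 (note the -2x y' term) with n(n+1) = 30, so n = 5; the polynomial solution is P_5(x).
With y = sum_k a_k x^k, matching x^k gives (k+2)(k+1) a_{k+2} = [k(k+1) - n(n+1)] a_k = (k - 5)(k + 6) a_k. The right side vanishes at k = 5, so the series with the parity of 5 terminates at degree 5.
Standard normalization (P_n(1) = 1): leading coefficient (2n)!/(2^n (n!)^2) = 3628800/(32*14400) = 63/8, so a_5 = 63/8. Work downward with a_k = (k+1)(k+2) a_{k+2} / ((k - 5)(k + 6)):
  a_3 = (4)(5)(63/8) / ((3 - 5)(3 + 6)) = (315/2)/(-18) = -35/4
  a_1 = (2)(3)(-35/4) / ((1 - 5)(1 + 6)) = (-105/2)/(-28) = 15/8
Hence P_5(x) = 63 x^5/8 - 35 x^3/4 + 15 x/8.

P_5(x); series = 63 x^5/8 - 35 x^3/4 + 15 x/8


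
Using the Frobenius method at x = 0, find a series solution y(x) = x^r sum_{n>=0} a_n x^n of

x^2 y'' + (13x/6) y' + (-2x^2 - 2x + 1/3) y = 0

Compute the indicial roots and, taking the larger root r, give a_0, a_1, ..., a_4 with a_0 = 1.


Write in Frobenius form y'' + (p(x)/x) y' + (q(x)/x^2) y = 0:
  p(x) = 13/6,  q(x) = -2x^2 - 2x + 1/3.
Indicial equation: r(r-1) + (13/6) r + (1/3) = 0 -> roots r_1 = -1/2, r_2 = -2/3.
Take r = r_1 = -1/2. Let y(x) = x^r sum_{n>=0} a_n x^n with a_0 = 1.
Substitute y = x^r sum a_n x^n and match x^{r+n}. The recurrence is
  D(n) a_n - 2 a_{n-1} - 2 a_{n-2} = 0,  where D(n) = (r+n)(r+n-1) + (13/6)(r+n) + (1/3).
  a_n = [2 a_{n-1} + 2 a_{n-2}] / D(n).
Since the indicial polynomial factors as (r - r_1)(r - r_2), D(n) = (r_1 + n - r_1)(r_1 + n - r_2) = n(n + 1/6).
Evaluating step by step (a_0 = 1):
  n = 1: D(1) = 1(1 + 1/6) = 7/6; numerator = 2(1) = 2; a_1 = (2)/(7/6) = 12/7
  n = 2: D(2) = 2(2 + 1/6) = 13/3; numerator = 2(12/7) + 2(1) = 38/7; a_2 = (38/7)/(13/3) = 114/91
  n = 3: D(3) = 3(3 + 1/6) = 19/2; numerator = 2(114/91) + 2(12/7) = 540/91; a_3 = (540/91)/(19/2) = 1080/1729
  n = 4: D(4) = 4(4 + 1/6) = 50/3; numerator = 2(1080/1729) + 2(114/91) = 6492/1729; a_4 = (6492/1729)/(50/3) = 9738/43225

r = -1/2; a_0 = 1; a_1 = 12/7; a_2 = 114/91; a_3 = 1080/1729; a_4 = 9738/43225


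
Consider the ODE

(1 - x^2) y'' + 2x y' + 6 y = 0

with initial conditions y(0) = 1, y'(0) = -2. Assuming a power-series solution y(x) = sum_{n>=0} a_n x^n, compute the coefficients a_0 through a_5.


Ansatz: y(x) = sum_{n>=0} a_n x^n, so y'(x) = sum_{n>=1} n a_n x^(n-1) and y''(x) = sum_{n>=2} n(n-1) a_n x^(n-2).
Substitute into P(x) y'' + Q(x) y' + R(x) y = 0 with P(x) = 1 - x^2, Q(x) = 2x, R(x) = 6, and match powers of x.
Initial conditions: a_0 = 1, a_1 = -2.
Setting the coefficient of each power of x to zero and solving order by order (substituting the coefficients already found):
  x^0: 2 a_2 + 6 a_0 = 0  ->  2 a_2 = -6 a_0 = -6  ->  a_2 = -3
  x^1: 6 a_3 + 8 a_1 = 0  ->  6 a_3 = -8 a_1 = 16  ->  a_3 = 8/3
  x^2: 12 a_4 + 8 a_2 = 0  ->  12 a_4 = -8 a_2 = 24  ->  a_4 = 2
  x^3: 20 a_5 + 6 a_3 = 0  ->  20 a_5 = -6 a_3 = -16  ->  a_5 = -4/5
Truncated series: y(x) = 1 - 2 x - 3 x^2 + (8/3) x^3 + 2 x^4 - (4/5) x^5 + O(x^6).

a_0 = 1; a_1 = -2; a_2 = -3; a_3 = 8/3; a_4 = 2; a_5 = -4/5


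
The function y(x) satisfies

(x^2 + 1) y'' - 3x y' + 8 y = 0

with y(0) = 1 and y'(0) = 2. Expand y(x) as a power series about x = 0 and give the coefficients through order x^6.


Ansatz: y(x) = sum_{n>=0} a_n x^n, so y'(x) = sum_{n>=1} n a_n x^(n-1) and y''(x) = sum_{n>=2} n(n-1) a_n x^(n-2).
Substitute into P(x) y'' + Q(x) y' + R(x) y = 0 with P(x) = x^2 + 1, Q(x) = -3x, R(x) = 8, and match powers of x.
Initial conditions: a_0 = 1, a_1 = 2.
Setting the coefficient of each power of x to zero and solving order by order (substituting the coefficients already found):
  x^0: 2 a_2 + 8 a_0 = 0  ->  2 a_2 = -8 a_0 = -8  ->  a_2 = -4
  x^1: 6 a_3 + 5 a_1 = 0  ->  6 a_3 = -5 a_1 = -10  ->  a_3 = -5/3
  x^2: 12 a_4 + 4 a_2 = 0  ->  12 a_4 = -4 a_2 = 16  ->  a_4 = 4/3
  x^3: 20 a_5 + 5 a_3 = 0  ->  20 a_5 = -5 a_3 = 25/3  ->  a_5 = 5/12
  x^4: 30 a_6 + 8 a_4 = 0  ->  30 a_6 = -8 a_4 = -32/3  ->  a_6 = -16/45
Truncated series: y(x) = 1 + 2 x - 4 x^2 - (5/3) x^3 + (4/3) x^4 + (5/12) x^5 - (16/45) x^6 + O(x^7).

a_0 = 1; a_1 = 2; a_2 = -4; a_3 = -5/3; a_4 = 4/3; a_5 = 5/12; a_6 = -16/45


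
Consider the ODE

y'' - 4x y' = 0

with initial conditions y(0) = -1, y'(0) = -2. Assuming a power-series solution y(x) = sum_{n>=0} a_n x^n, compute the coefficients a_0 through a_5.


Ansatz: y(x) = sum_{n>=0} a_n x^n, so y'(x) = sum_{n>=1} n a_n x^(n-1) and y''(x) = sum_{n>=2} n(n-1) a_n x^(n-2).
Substitute into P(x) y'' + Q(x) y' + R(x) y = 0 with P(x) = 1, Q(x) = -4x, R(x) = 0, and match powers of x.
Initial conditions: a_0 = -1, a_1 = -2.
Setting the coefficient of each power of x to zero and solving order by order (substituting the coefficients already found):
  x^0: 2 a_2 = 0  ->  a_2 = 0
  x^1: 6 a_3 - 4 a_1 = 0  ->  6 a_3 = 4 a_1 = -8  ->  a_3 = -4/3
  x^2: 12 a_4 - 8 a_2 = 0  ->  12 a_4 = 8 a_2 = 0  ->  a_4 = 0
  x^3: 20 a_5 - 12 a_3 = 0  ->  20 a_5 = 12 a_3 = -16  ->  a_5 = -4/5
Truncated series: y(x) = -1 - 2 x - (4/3) x^3 - (4/5) x^5 + O(x^6).

a_0 = -1; a_1 = -2; a_2 = 0; a_3 = -4/3; a_4 = 0; a_5 = -4/5


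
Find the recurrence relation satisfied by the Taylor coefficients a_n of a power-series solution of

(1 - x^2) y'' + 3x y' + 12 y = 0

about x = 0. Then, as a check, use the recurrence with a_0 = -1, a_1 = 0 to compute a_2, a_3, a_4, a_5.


Substitute y = sum_n a_n x^n.
(1 - 1 x^2) y'' contributes (n+2)(n+1) a_{n+2} - n(n-1) a_n at x^n.
3 x y'(x) contributes 3 n a_n at x^n.
12 y(x) contributes 12 a_n at x^n.
Matching x^n: (n+2)(n+1) a_{n+2} + (-n(n-1) + 3 n + 12) a_n = 0.
Thus a_{n+2} = (n(n-1) - 3 n - 12) / ((n+1)(n+2)) * a_n.

Check with a_0 = -1, a_1 = 0 (apply the recurrence for n = 0, 1, 2, 3): a_0 = -1, a_1 = 0, a_2 = 6, a_3 = 0, a_4 = -8, a_5 = 0.

a_(n+2) = (n(n-1) - 3 n - 12) / ((n+1)(n+2)) * a_n; check: a_0 = -1, a_1 = 0, a_2 = 6, a_3 = 0, a_4 = -8, a_5 = 0


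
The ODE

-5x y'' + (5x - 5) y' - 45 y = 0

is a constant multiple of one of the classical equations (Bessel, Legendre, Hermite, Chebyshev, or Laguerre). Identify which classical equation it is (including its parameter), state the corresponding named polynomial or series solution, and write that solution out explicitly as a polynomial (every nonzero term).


All three coefficients share the factor -5; dividing through by -5 gives  x y'' + (1 - x) y' + 9 y = 0.
This matches the Laguerre equation x y'' + (1 - x) y' + n y = 0 with n = 9; the polynomial solution is L_9(x).
With y = sum_k a_k x^k, matching x^k gives (k+1)k a_{k+1} + (k+1) a_{k+1} - k a_k + n a_k = 0, i.e. (k+1)^2 a_{k+1} = (k - n) a_k = (k - 9) a_k. The right side vanishes at k = 9, so the series terminates at degree 9.
Standard normalization L_n(0) = 1 gives a_0 = 1. Work upward with a_{k+1} = (k - 9) a_k / (k+1)^2:
  a_1 = (0 - 9)(1) / 1^2 = -9/1 = -9
  a_2 = (1 - 9)(-9) / 2^2 = 72/4 = 18
  a_3 = (2 - 9)(18) / 3^2 = -126/9 = -14
  a_4 = (3 - 9)(-14) / 4^2 = 84/16 = 21/4
  a_5 = (4 - 9)(21/4) / 5^2 = (-105/4)/25 = -21/20
  a_6 = (5 - 9)(-21/20) / 6^2 = (21/5)/36 = 7/60
  a_7 = (6 - 9)(7/60) / 7^2 = (-7/20)/49 = -1/140
  a_8 = (7 - 9)(-1/140) / 8^2 = (1/70)/64 = 1/4480
  a_9 = (8 - 9)(1/4480) / 9^2 = (-1/4480)/81 = -1/362880
Hence L_9(x) = -x^9/362880 + x^8/4480 - x^7/140 + 7 x^6/60 - 21 x^5/20 + 21 x^4/4 - 14 x^3 + 18 x^2 - 9 x + 1.

L_9(x); series = -x^9/362880 + x^8/4480 - x^7/140 + 7 x^6/60 - 21 x^5/20 + 21 x^4/4 - 14 x^3 + 18 x^2 - 9 x + 1


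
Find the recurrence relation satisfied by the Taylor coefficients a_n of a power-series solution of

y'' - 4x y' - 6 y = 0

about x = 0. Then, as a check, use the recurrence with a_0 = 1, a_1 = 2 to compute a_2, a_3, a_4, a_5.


Substitute y = sum_n a_n x^n.
y''(x) has coefficient (n+2)(n+1) a_{n+2} at x^n;
-4 x y'(x) has coefficient -4 n a_n at x^n (shift);
-6 y(x) has coefficient -6 a_n at x^n.
Matching x^n: (n+2)(n+1) a_{n+2} + (-4n - 6) a_n = 0.
Thus a_{n+2} = (4n + 6) / ((n+1)(n+2)) * a_n.

Check with a_0 = 1, a_1 = 2 (apply the recurrence for n = 0, 1, 2, 3): a_0 = 1, a_1 = 2, a_2 = 3, a_3 = 10/3, a_4 = 7/2, a_5 = 3.

a_(n+2) = (4n + 6) / ((n+1)(n+2)) * a_n; check: a_0 = 1, a_1 = 2, a_2 = 3, a_3 = 10/3, a_4 = 7/2, a_5 = 3


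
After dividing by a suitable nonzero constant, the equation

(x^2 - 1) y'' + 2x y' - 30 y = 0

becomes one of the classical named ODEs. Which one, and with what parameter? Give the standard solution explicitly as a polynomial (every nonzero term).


All three coefficients share the factor -1; dividing through by -1 gives  (1 - x^2) y'' - 2x y' + 30 y = 0.
This matches the Legendre equation (1 - x^2) y'' - 2x y' + n(n+1) y = 0 (note the -2x y' term) with n(n+1) = 30, so n = 5; the polynomial solution is P_5(x).
With y = sum_k a_k x^k, matching x^k gives (k+2)(k+1) a_{k+2} = [k(k+1) - n(n+1)] a_k = (k - 5)(k + 6) a_k. The right side vanishes at k = 5, so the series with the parity of 5 terminates at degree 5.
Standard normalization (P_n(1) = 1): leading coefficient (2n)!/(2^n (n!)^2) = 3628800/(32*14400) = 63/8, so a_5 = 63/8. Work downward with a_k = (k+1)(k+2) a_{k+2} / ((k - 5)(k + 6)):
  a_3 = (4)(5)(63/8) / ((3 - 5)(3 + 6)) = (315/2)/(-18) = -35/4
  a_1 = (2)(3)(-35/4) / ((1 - 5)(1 + 6)) = (-105/2)/(-28) = 15/8
Hence P_5(x) = 63 x^5/8 - 35 x^3/4 + 15 x/8.

P_5(x); series = 63 x^5/8 - 35 x^3/4 + 15 x/8


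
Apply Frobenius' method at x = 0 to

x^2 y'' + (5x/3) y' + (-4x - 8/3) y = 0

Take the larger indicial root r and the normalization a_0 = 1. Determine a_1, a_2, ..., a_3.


Write in Frobenius form y'' + (p(x)/x) y' + (q(x)/x^2) y = 0:
  p(x) = 5/3,  q(x) = -4x - 8/3.
Indicial equation: r(r-1) + (5/3) r + (-8/3) = 0 -> roots r_1 = 4/3, r_2 = -2.
Take r = r_1 = 4/3. Let y(x) = x^r sum_{n>=0} a_n x^n with a_0 = 1.
Substitute y = x^r sum a_n x^n and match x^{r+n}. The recurrence is
  D(n) a_n - 4 a_{n-1} = 0,  where D(n) = (r+n)(r+n-1) + (5/3)(r+n) + (-8/3).
  a_n = 4 / D(n) * a_{n-1}.
Since the indicial polynomial factors as (r - r_1)(r - r_2), D(n) = (r_1 + n - r_1)(r_1 + n - r_2) = n(n + 10/3).
Evaluating step by step (a_0 = 1):
  n = 1: D(1) = 1(1 + 10/3) = 13/3; numerator = 4(1) = 4; a_1 = (4)/(13/3) = 12/13
  n = 2: D(2) = 2(2 + 10/3) = 32/3; numerator = 4(12/13) = 48/13; a_2 = (48/13)/(32/3) = 9/26
  n = 3: D(3) = 3(3 + 10/3) = 19; numerator = 4(9/26) = 18/13; a_3 = (18/13)/(19) = 18/247

r = 4/3; a_0 = 1; a_1 = 12/13; a_2 = 9/26; a_3 = 18/247


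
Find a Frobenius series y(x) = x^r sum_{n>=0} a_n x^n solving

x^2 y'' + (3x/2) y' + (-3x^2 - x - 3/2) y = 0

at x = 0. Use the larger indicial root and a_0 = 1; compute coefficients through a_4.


Write in Frobenius form y'' + (p(x)/x) y' + (q(x)/x^2) y = 0:
  p(x) = 3/2,  q(x) = -3x^2 - x - 3/2.
Indicial equation: r(r-1) + (3/2) r + (-3/2) = 0 -> roots r_1 = 1, r_2 = -3/2.
Take r = r_1 = 1. Let y(x) = x^r sum_{n>=0} a_n x^n with a_0 = 1.
Substitute y = x^r sum a_n x^n and match x^{r+n}. The recurrence is
  D(n) a_n - 1 a_{n-1} - 3 a_{n-2} = 0,  where D(n) = (r+n)(r+n-1) + (3/2)(r+n) + (-3/2).
  a_n = [1 a_{n-1} + 3 a_{n-2}] / D(n).
Since the indicial polynomial factors as (r - r_1)(r - r_2), D(n) = (r_1 + n - r_1)(r_1 + n - r_2) = n(n + 5/2).
Evaluating step by step (a_0 = 1):
  n = 1: D(1) = 1(1 + 5/2) = 7/2; numerator = 1(1) = 1; a_1 = (1)/(7/2) = 2/7
  n = 2: D(2) = 2(2 + 5/2) = 9; numerator = 1(2/7) + 3(1) = 23/7; a_2 = (23/7)/(9) = 23/63
  n = 3: D(3) = 3(3 + 5/2) = 33/2; numerator = 1(23/63) + 3(2/7) = 11/9; a_3 = (11/9)/(33/2) = 2/27
  n = 4: D(4) = 4(4 + 5/2) = 26; numerator = 1(2/27) + 3(23/63) = 221/189; a_4 = (221/189)/(26) = 17/378

r = 1; a_0 = 1; a_1 = 2/7; a_2 = 23/63; a_3 = 2/27; a_4 = 17/378


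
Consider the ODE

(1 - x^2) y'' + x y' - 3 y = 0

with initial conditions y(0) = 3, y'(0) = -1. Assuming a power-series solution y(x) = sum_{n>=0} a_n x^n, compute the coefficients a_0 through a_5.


Ansatz: y(x) = sum_{n>=0} a_n x^n, so y'(x) = sum_{n>=1} n a_n x^(n-1) and y''(x) = sum_{n>=2} n(n-1) a_n x^(n-2).
Substitute into P(x) y'' + Q(x) y' + R(x) y = 0 with P(x) = 1 - x^2, Q(x) = x, R(x) = -3, and match powers of x.
Initial conditions: a_0 = 3, a_1 = -1.
Setting the coefficient of each power of x to zero and solving order by order (substituting the coefficients already found):
  x^0: 2 a_2 - 3 a_0 = 0  ->  2 a_2 = 3 a_0 = 9  ->  a_2 = 9/2
  x^1: 6 a_3 - 2 a_1 = 0  ->  6 a_3 = 2 a_1 = -2  ->  a_3 = -1/3
  x^2: 12 a_4 - 3 a_2 = 0  ->  12 a_4 = 3 a_2 = 27/2  ->  a_4 = 9/8
  x^3: 20 a_5 - 6 a_3 = 0  ->  20 a_5 = 6 a_3 = -2  ->  a_5 = -1/10
Truncated series: y(x) = 3 - x + (9/2) x^2 - (1/3) x^3 + (9/8) x^4 - (1/10) x^5 + O(x^6).

a_0 = 3; a_1 = -1; a_2 = 9/2; a_3 = -1/3; a_4 = 9/8; a_5 = -1/10


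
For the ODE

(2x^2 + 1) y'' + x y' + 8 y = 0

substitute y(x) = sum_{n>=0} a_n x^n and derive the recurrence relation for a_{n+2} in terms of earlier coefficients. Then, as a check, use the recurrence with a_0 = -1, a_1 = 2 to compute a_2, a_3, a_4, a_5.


Substitute y = sum_n a_n x^n.
(1 + 2 x^2) y'' contributes (n+2)(n+1) a_{n+2} + 2 n(n-1) a_n at x^n.
x y'(x) contributes n a_n at x^n.
8 y(x) contributes 8 a_n at x^n.
Matching x^n: (n+2)(n+1) a_{n+2} + (2 n(n-1) + n + 8) a_n = 0.
Thus a_{n+2} = (-2 n(n-1) - n - 8) / ((n+1)(n+2)) * a_n.

Check with a_0 = -1, a_1 = 2 (apply the recurrence for n = 0, 1, 2, 3): a_0 = -1, a_1 = 2, a_2 = 4, a_3 = -3, a_4 = -14/3, a_5 = 69/20.

a_(n+2) = (-2 n(n-1) - n - 8) / ((n+1)(n+2)) * a_n; check: a_0 = -1, a_1 = 2, a_2 = 4, a_3 = -3, a_4 = -14/3, a_5 = 69/20


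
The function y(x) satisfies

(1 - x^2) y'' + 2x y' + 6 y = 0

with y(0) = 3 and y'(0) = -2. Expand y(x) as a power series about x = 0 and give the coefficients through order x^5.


Ansatz: y(x) = sum_{n>=0} a_n x^n, so y'(x) = sum_{n>=1} n a_n x^(n-1) and y''(x) = sum_{n>=2} n(n-1) a_n x^(n-2).
Substitute into P(x) y'' + Q(x) y' + R(x) y = 0 with P(x) = 1 - x^2, Q(x) = 2x, R(x) = 6, and match powers of x.
Initial conditions: a_0 = 3, a_1 = -2.
Setting the coefficient of each power of x to zero and solving order by order (substituting the coefficients already found):
  x^0: 2 a_2 + 6 a_0 = 0  ->  2 a_2 = -6 a_0 = -18  ->  a_2 = -9
  x^1: 6 a_3 + 8 a_1 = 0  ->  6 a_3 = -8 a_1 = 16  ->  a_3 = 8/3
  x^2: 12 a_4 + 8 a_2 = 0  ->  12 a_4 = -8 a_2 = 72  ->  a_4 = 6
  x^3: 20 a_5 + 6 a_3 = 0  ->  20 a_5 = -6 a_3 = -16  ->  a_5 = -4/5
Truncated series: y(x) = 3 - 2 x - 9 x^2 + (8/3) x^3 + 6 x^4 - (4/5) x^5 + O(x^6).

a_0 = 3; a_1 = -2; a_2 = -9; a_3 = 8/3; a_4 = 6; a_5 = -4/5


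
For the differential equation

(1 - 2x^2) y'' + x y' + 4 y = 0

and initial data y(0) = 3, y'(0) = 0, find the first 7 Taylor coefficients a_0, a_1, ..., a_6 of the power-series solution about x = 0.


Ansatz: y(x) = sum_{n>=0} a_n x^n, so y'(x) = sum_{n>=1} n a_n x^(n-1) and y''(x) = sum_{n>=2} n(n-1) a_n x^(n-2).
Substitute into P(x) y'' + Q(x) y' + R(x) y = 0 with P(x) = 1 - 2x^2, Q(x) = x, R(x) = 4, and match powers of x.
Initial conditions: a_0 = 3, a_1 = 0.
Setting the coefficient of each power of x to zero and solving order by order (substituting the coefficients already found):
  x^0: 2 a_2 + 4 a_0 = 0  ->  2 a_2 = -4 a_0 = -12  ->  a_2 = -6
  x^1: 6 a_3 + 5 a_1 = 0  ->  6 a_3 = -5 a_1 = 0  ->  a_3 = 0
  x^2: 12 a_4 + 2 a_2 = 0  ->  12 a_4 = -2 a_2 = 12  ->  a_4 = 1
  x^3: 20 a_5 - 5 a_3 = 0  ->  20 a_5 = 5 a_3 = 0  ->  a_5 = 0
  x^4: 30 a_6 - 16 a_4 = 0  ->  30 a_6 = 16 a_4 = 16  ->  a_6 = 8/15
Truncated series: y(x) = 3 - 6 x^2 + x^4 + (8/15) x^6 + O(x^7).

a_0 = 3; a_1 = 0; a_2 = -6; a_3 = 0; a_4 = 1; a_5 = 0; a_6 = 8/15


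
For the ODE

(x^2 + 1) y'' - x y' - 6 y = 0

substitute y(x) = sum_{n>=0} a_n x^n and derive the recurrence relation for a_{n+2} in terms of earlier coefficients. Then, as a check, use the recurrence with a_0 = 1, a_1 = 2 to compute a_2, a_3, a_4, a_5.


Substitute y = sum_n a_n x^n.
(1 + 1 x^2) y'' contributes (n+2)(n+1) a_{n+2} + n(n-1) a_n at x^n.
-x y'(x) contributes -n a_n at x^n.
-6 y(x) contributes -6 a_n at x^n.
Matching x^n: (n+2)(n+1) a_{n+2} + (n(n-1) - n - 6) a_n = 0.
Thus a_{n+2} = (-n(n-1) + n + 6) / ((n+1)(n+2)) * a_n.

Check with a_0 = 1, a_1 = 2 (apply the recurrence for n = 0, 1, 2, 3): a_0 = 1, a_1 = 2, a_2 = 3, a_3 = 7/3, a_4 = 3/2, a_5 = 7/20.

a_(n+2) = (-n(n-1) + n + 6) / ((n+1)(n+2)) * a_n; check: a_0 = 1, a_1 = 2, a_2 = 3, a_3 = 7/3, a_4 = 3/2, a_5 = 7/20


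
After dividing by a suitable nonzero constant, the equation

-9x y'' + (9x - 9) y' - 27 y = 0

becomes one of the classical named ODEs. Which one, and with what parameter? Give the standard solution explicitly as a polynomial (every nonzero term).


All three coefficients share the factor -9; dividing through by -9 gives  x y'' + (1 - x) y' + 3 y = 0.
This matches the Laguerre equation x y'' + (1 - x) y' + n y = 0 with n = 3; the polynomial solution is L_3(x).
With y = sum_k a_k x^k, matching x^k gives (k+1)k a_{k+1} + (k+1) a_{k+1} - k a_k + n a_k = 0, i.e. (k+1)^2 a_{k+1} = (k - n) a_k = (k - 3) a_k. The right side vanishes at k = 3, so the series terminates at degree 3.
Standard normalization L_n(0) = 1 gives a_0 = 1. Work upward with a_{k+1} = (k - 3) a_k / (k+1)^2:
  a_1 = (0 - 3)(1) / 1^2 = -3/1 = -3
  a_2 = (1 - 3)(-3) / 2^2 = 6/4 = 3/2
  a_3 = (2 - 3)(3/2) / 3^2 = (-3/2)/9 = -1/6
Hence L_3(x) = -x^3/6 + 3 x^2/2 - 3 x + 1.

L_3(x); series = -x^3/6 + 3 x^2/2 - 3 x + 1


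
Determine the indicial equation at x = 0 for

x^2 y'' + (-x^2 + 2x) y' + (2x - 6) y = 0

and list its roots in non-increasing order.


Divide by x^2 to reach normal form y'' + P_1(x) y' + P_2(x) y = 0 with P_1(x) = -1 + 2/x and P_2(x) = 2/x - 6/x^2.
x = 0 is a singular point because the y'-coefficient -1 + 2/x has a pole at x = 0 and the y-coefficient 2/x - 6/x^2 has a pole at x = 0.
It is a regular singular point because x P_1(x) = p(x) = 2 - x and x^2 P_2(x) = q(x) = 2x - 6 are polynomials, hence analytic at x = 0.
p(0) = 2,  q(0) = -6.
Indicial equation: r(r-1) + p(0) r + q(0) = 0, i.e. r^2 + (p(0) - 1) r + q(0) = 0, i.e. r^2 + 1 r - 6 = 0.
Discriminant: (1)^2 - 4(-6) = 25, so r = (-1 ± 5)/2.
Solving: r_1 = 2, r_2 = -3.

indicial: r^2 + 1 r - 6 = 0; roots r_1 = 2, r_2 = -3


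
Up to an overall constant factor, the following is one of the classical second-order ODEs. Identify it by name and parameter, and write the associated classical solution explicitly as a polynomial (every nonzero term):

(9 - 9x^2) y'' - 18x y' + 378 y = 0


All three coefficients share the factor 9; dividing through by 9 gives  (1 - x^2) y'' - 2x y' + 42 y = 0.
This matches the Legendre equation (1 - x^2) y'' - 2x y' + n(n+1) y = 0 (note the -2x y' term) with n(n+1) = 42, so n = 6; the polynomial solution is P_6(x).
With y = sum_k a_k x^k, matching x^k gives (k+2)(k+1) a_{k+2} = [k(k+1) - n(n+1)] a_k = (k - 6)(k + 7) a_k. The right side vanishes at k = 6, so the series with the parity of 6 terminates at degree 6.
Standard normalization (P_n(1) = 1): leading coefficient (2n)!/(2^n (n!)^2) = 479001600/(64*518400) = 231/16, so a_6 = 231/16. Work downward with a_k = (k+1)(k+2) a_{k+2} / ((k - 6)(k + 7)):
  a_4 = (5)(6)(231/16) / ((4 - 6)(4 + 7)) = (3465/8)/(-22) = -315/16
  a_2 = (3)(4)(-315/16) / ((2 - 6)(2 + 7)) = (-945/4)/(-36) = 105/16
  a_0 = (1)(2)(105/16) / ((0 - 6)(0 + 7)) = (105/8)/(-42) = -5/16
Hence P_6(x) = 231 x^6/16 - 315 x^4/16 + 105 x^2/16 - 5/16.

P_6(x); series = 231 x^6/16 - 315 x^4/16 + 105 x^2/16 - 5/16


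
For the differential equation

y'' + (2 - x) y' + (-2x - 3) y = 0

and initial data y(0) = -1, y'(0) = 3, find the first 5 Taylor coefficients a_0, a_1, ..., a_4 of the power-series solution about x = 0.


Ansatz: y(x) = sum_{n>=0} a_n x^n, so y'(x) = sum_{n>=1} n a_n x^(n-1) and y''(x) = sum_{n>=2} n(n-1) a_n x^(n-2).
Substitute into P(x) y'' + Q(x) y' + R(x) y = 0 with P(x) = 1, Q(x) = 2 - x, R(x) = -2x - 3, and match powers of x.
Initial conditions: a_0 = -1, a_1 = 3.
Setting the coefficient of each power of x to zero and solving order by order (substituting the coefficients already found):
  x^0: 2 a_2 + 2 a_1 - 3 a_0 = 0  ->  2 a_2 = -2 a_1 + 3 a_0 = -9  ->  a_2 = -9/2
  x^1: 6 a_3 + 4 a_2 - 4 a_1 - 2 a_0 = 0  ->  6 a_3 = -4 a_2 + 4 a_1 + 2 a_0 = 28  ->  a_3 = 14/3
  x^2: 12 a_4 + 6 a_3 - 5 a_2 - 2 a_1 = 0  ->  12 a_4 = -6 a_3 + 5 a_2 + 2 a_1 = -89/2  ->  a_4 = -89/24
Truncated series: y(x) = -1 + 3 x - (9/2) x^2 + (14/3) x^3 - (89/24) x^4 + O(x^5).

a_0 = -1; a_1 = 3; a_2 = -9/2; a_3 = 14/3; a_4 = -89/24


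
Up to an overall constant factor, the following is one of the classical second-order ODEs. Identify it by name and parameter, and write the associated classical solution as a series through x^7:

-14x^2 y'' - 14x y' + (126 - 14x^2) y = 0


All three coefficients share the factor -14; dividing through by -14 gives  x^2 y'' + x y' + (x^2 - 9) y = 0.
This matches the Bessel equation x^2 y'' + x y' + (x^2 - nu^2) y = 0 with nu^2 = 9, so nu = 3; the solution bounded at x = 0 is J_3(x).
Frobenius at x = 0: indicial roots ±nu; for r = nu the recurrence k(k + 2nu) c_k = -c_{k-2} gives the standard series J_nu(x) = sum_{k>=0} (-1)^k / (k! (k+nu)!) (x/2)^(2k+nu). Evaluate the first 3 terms:
  k = 0: (-1)^0 / (0! * 3! * 2^3) x^3 = 1/(1*6*8) x^3 = (1/48) x^3
  k = 1: (-1)^1 / (1! * 4! * 2^5) x^5 = -1/(1*24*32) x^5 = (-1/768) x^5
  k = 2: (-1)^2 / (2! * 5! * 2^7) x^7 = 1/(2*120*128) x^7 = (1/30720) x^7
Hence J_3(x) = x^7/30720 - x^5/768 + x^3/48 + ....

J_3(x); series = x^7/30720 - x^5/768 + x^3/48


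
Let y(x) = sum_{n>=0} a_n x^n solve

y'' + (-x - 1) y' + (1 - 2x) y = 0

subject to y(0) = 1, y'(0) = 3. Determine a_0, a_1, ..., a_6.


Ansatz: y(x) = sum_{n>=0} a_n x^n, so y'(x) = sum_{n>=1} n a_n x^(n-1) and y''(x) = sum_{n>=2} n(n-1) a_n x^(n-2).
Substitute into P(x) y'' + Q(x) y' + R(x) y = 0 with P(x) = 1, Q(x) = -x - 1, R(x) = 1 - 2x, and match powers of x.
Initial conditions: a_0 = 1, a_1 = 3.
Setting the coefficient of each power of x to zero and solving order by order (substituting the coefficients already found):
  x^0: 2 a_2 - a_1 + a_0 = 0  ->  2 a_2 = a_1 - a_0 = 2  ->  a_2 = 1
  x^1: 6 a_3 - 2 a_2 - 2 a_0 = 0  ->  6 a_3 = 2 a_2 + 2 a_0 = 4  ->  a_3 = 2/3
  x^2: 12 a_4 - 3 a_3 - a_2 - 2 a_1 = 0  ->  12 a_4 = 3 a_3 + a_2 + 2 a_1 = 9  ->  a_4 = 3/4
  x^3: 20 a_5 - 4 a_4 - 2 a_3 - 2 a_2 = 0  ->  20 a_5 = 4 a_4 + 2 a_3 + 2 a_2 = 19/3  ->  a_5 = 19/60
  x^4: 30 a_6 - 5 a_5 - 3 a_4 - 2 a_3 = 0  ->  30 a_6 = 5 a_5 + 3 a_4 + 2 a_3 = 31/6  ->  a_6 = 31/180
Truncated series: y(x) = 1 + 3 x + x^2 + (2/3) x^3 + (3/4) x^4 + (19/60) x^5 + (31/180) x^6 + O(x^7).

a_0 = 1; a_1 = 3; a_2 = 1; a_3 = 2/3; a_4 = 3/4; a_5 = 19/60; a_6 = 31/180


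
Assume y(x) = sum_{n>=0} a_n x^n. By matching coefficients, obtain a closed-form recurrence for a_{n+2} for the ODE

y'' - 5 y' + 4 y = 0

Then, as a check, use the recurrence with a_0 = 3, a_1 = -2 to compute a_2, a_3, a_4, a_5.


Substitute y = sum_n a_n x^n.
y''(x) has coefficient (n+2)(n+1) a_{n+2} at x^n;
-5 y'(x) has coefficient -5 (n+1) a_{n+1} at x^n;
4 y(x) has coefficient 4 a_n at x^n.
Matching x^n: (n+2)(n+1) a_{n+2} - 5 (n+1) a_{n+1} + 4 a_n = 0.
Thus a_{n+2} = [5 (n+1) a_{n+1} - 4 a_n] / ((n+1)(n+2)).

Check with a_0 = 3, a_1 = -2 (apply the recurrence for n = 0, 1, 2, 3): a_0 = 3, a_1 = -2, a_2 = -11, a_3 = -17, a_4 = -211/12, a_5 = -851/60.

a_(n+2) = [5 (n+1) a_(n+1) - 4 a_n] / ((n+1)(n+2)); check: a_0 = 3, a_1 = -2, a_2 = -11, a_3 = -17, a_4 = -211/12, a_5 = -851/60


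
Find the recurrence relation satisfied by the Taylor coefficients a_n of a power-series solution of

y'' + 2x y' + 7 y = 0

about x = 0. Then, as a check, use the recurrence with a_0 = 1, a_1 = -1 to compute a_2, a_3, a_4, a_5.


Substitute y = sum_n a_n x^n.
y''(x) has coefficient (n+2)(n+1) a_{n+2} at x^n;
2 x y'(x) has coefficient 2 n a_n at x^n (shift);
7 y(x) has coefficient 7 a_n at x^n.
Matching x^n: (n+2)(n+1) a_{n+2} + (2n + 7) a_n = 0.
Thus a_{n+2} = (-2n - 7) / ((n+1)(n+2)) * a_n.

Check with a_0 = 1, a_1 = -1 (apply the recurrence for n = 0, 1, 2, 3): a_0 = 1, a_1 = -1, a_2 = -7/2, a_3 = 3/2, a_4 = 77/24, a_5 = -39/40.

a_(n+2) = (-2n - 7) / ((n+1)(n+2)) * a_n; check: a_0 = 1, a_1 = -1, a_2 = -7/2, a_3 = 3/2, a_4 = 77/24, a_5 = -39/40


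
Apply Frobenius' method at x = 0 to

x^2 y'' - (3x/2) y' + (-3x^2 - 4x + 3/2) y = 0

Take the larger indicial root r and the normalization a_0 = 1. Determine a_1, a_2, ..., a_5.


Write in Frobenius form y'' + (p(x)/x) y' + (q(x)/x^2) y = 0:
  p(x) = -3/2,  q(x) = -3x^2 - 4x + 3/2.
Indicial equation: r(r-1) + (-3/2) r + (3/2) = 0 -> roots r_1 = 3/2, r_2 = 1.
Take r = r_1 = 3/2. Let y(x) = x^r sum_{n>=0} a_n x^n with a_0 = 1.
Substitute y = x^r sum a_n x^n and match x^{r+n}. The recurrence is
  D(n) a_n - 4 a_{n-1} - 3 a_{n-2} = 0,  where D(n) = (r+n)(r+n-1) + (-3/2)(r+n) + (3/2).
  a_n = [4 a_{n-1} + 3 a_{n-2}] / D(n).
Since the indicial polynomial factors as (r - r_1)(r - r_2), D(n) = (r_1 + n - r_1)(r_1 + n - r_2) = n(n + 1/2).
Evaluating step by step (a_0 = 1):
  n = 1: D(1) = 1(1 + 1/2) = 3/2; numerator = 4(1) = 4; a_1 = (4)/(3/2) = 8/3
  n = 2: D(2) = 2(2 + 1/2) = 5; numerator = 4(8/3) + 3(1) = 41/3; a_2 = (41/3)/(5) = 41/15
  n = 3: D(3) = 3(3 + 1/2) = 21/2; numerator = 4(41/15) + 3(8/3) = 284/15; a_3 = (284/15)/(21/2) = 568/315
  n = 4: D(4) = 4(4 + 1/2) = 18; numerator = 4(568/315) + 3(41/15) = 971/63; a_4 = (971/63)/(18) = 971/1134
  n = 5: D(5) = 5(5 + 1/2) = 55/2; numerator = 4(971/1134) + 3(568/315) = 3578/405; a_5 = (3578/405)/(55/2) = 7156/22275

r = 3/2; a_0 = 1; a_1 = 8/3; a_2 = 41/15; a_3 = 568/315; a_4 = 971/1134; a_5 = 7156/22275


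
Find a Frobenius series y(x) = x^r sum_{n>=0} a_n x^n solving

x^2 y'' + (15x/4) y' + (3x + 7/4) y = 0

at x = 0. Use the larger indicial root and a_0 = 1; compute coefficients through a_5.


Write in Frobenius form y'' + (p(x)/x) y' + (q(x)/x^2) y = 0:
  p(x) = 15/4,  q(x) = 3x + 7/4.
Indicial equation: r(r-1) + (15/4) r + (7/4) = 0 -> roots r_1 = -1, r_2 = -7/4.
Take r = r_1 = -1. Let y(x) = x^r sum_{n>=0} a_n x^n with a_0 = 1.
Substitute y = x^r sum a_n x^n and match x^{r+n}. The recurrence is
  D(n) a_n + 3 a_{n-1} = 0,  where D(n) = (r+n)(r+n-1) + (15/4)(r+n) + (7/4).
  a_n = -3 / D(n) * a_{n-1}.
Since the indicial polynomial factors as (r - r_1)(r - r_2), D(n) = (r_1 + n - r_1)(r_1 + n - r_2) = n(n + 3/4).
Evaluating step by step (a_0 = 1):
  n = 1: D(1) = 1(1 + 3/4) = 7/4; numerator = -3(1) = -3; a_1 = (-3)/(7/4) = -12/7
  n = 2: D(2) = 2(2 + 3/4) = 11/2; numerator = -3(-12/7) = 36/7; a_2 = (36/7)/(11/2) = 72/77
  n = 3: D(3) = 3(3 + 3/4) = 45/4; numerator = -3(72/77) = -216/77; a_3 = (-216/77)/(45/4) = -96/385
  n = 4: D(4) = 4(4 + 3/4) = 19; numerator = -3(-96/385) = 288/385; a_4 = (288/385)/(19) = 288/7315
  n = 5: D(5) = 5(5 + 3/4) = 115/4; numerator = -3(288/7315) = -864/7315; a_5 = (-864/7315)/(115/4) = -3456/841225

r = -1; a_0 = 1; a_1 = -12/7; a_2 = 72/77; a_3 = -96/385; a_4 = 288/7315; a_5 = -3456/841225


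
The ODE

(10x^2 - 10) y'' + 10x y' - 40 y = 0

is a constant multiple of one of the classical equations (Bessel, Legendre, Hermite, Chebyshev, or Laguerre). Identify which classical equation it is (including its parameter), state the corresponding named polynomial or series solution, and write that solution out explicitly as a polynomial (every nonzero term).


All three coefficients share the factor -10; dividing through by -10 gives  (1 - x^2) y'' - x y' + 4 y = 0.
This matches the Chebyshev equation (1 - x^2) y'' - x y' + n^2 y = 0 (note the -x y' term, not -2x y') with n^2 = 4, so n = 2; the polynomial solution is T_2(x).
With y = sum_k a_k x^k, matching x^k gives (k+2)(k+1) a_{k+2} = (k^2 - n^2) a_k = (k - 2)(k + 2) a_k. The right side vanishes at k = 2, so the series with the parity of 2 terminates at degree 2.
Standard normalization: leading coefficient of T_n is 2^(n-1), so a_2 = 2^1 = 2. Work downward with a_k = (k+1)(k+2) a_{k+2} / ((k - 2)(k + 2)):
  a_0 = (1)(2)(2) / ((0 - 2)(0 + 2)) = 4/(-4) = -1
Hence T_2(x) = 2 x^2 - 1.

T_2(x); series = 2 x^2 - 1


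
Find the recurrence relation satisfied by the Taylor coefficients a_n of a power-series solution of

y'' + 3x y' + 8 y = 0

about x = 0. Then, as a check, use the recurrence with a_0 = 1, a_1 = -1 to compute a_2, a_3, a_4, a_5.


Substitute y = sum_n a_n x^n.
y''(x) has coefficient (n+2)(n+1) a_{n+2} at x^n;
3 x y'(x) has coefficient 3 n a_n at x^n (shift);
8 y(x) has coefficient 8 a_n at x^n.
Matching x^n: (n+2)(n+1) a_{n+2} + (3n + 8) a_n = 0.
Thus a_{n+2} = (-3n - 8) / ((n+1)(n+2)) * a_n.

Check with a_0 = 1, a_1 = -1 (apply the recurrence for n = 0, 1, 2, 3): a_0 = 1, a_1 = -1, a_2 = -4, a_3 = 11/6, a_4 = 14/3, a_5 = -187/120.

a_(n+2) = (-3n - 8) / ((n+1)(n+2)) * a_n; check: a_0 = 1, a_1 = -1, a_2 = -4, a_3 = 11/6, a_4 = 14/3, a_5 = -187/120


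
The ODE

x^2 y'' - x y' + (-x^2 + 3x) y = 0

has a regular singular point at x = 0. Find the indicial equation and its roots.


Divide by x^2 to reach normal form y'' + P_1(x) y' + P_2(x) y = 0 with P_1(x) = -1/x and P_2(x) = -1 + 3/x.
x = 0 is a singular point because the y'-coefficient -1/x has a pole at x = 0 and the y-coefficient -1 + 3/x has a pole at x = 0.
It is a regular singular point because x P_1(x) = p(x) = -1 and x^2 P_2(x) = q(x) = -x^2 + 3x are polynomials, hence analytic at x = 0.
p(0) = -1,  q(0) = 0.
Indicial equation: r(r-1) + p(0) r + q(0) = 0, i.e. r^2 + (p(0) - 1) r + q(0) = 0, i.e. r^2 - 2 r = 0.
Discriminant: (-2)^2 - 4(0) = 4, so r = (2 ± 2)/2.
Solving: r_1 = 2, r_2 = 0.

indicial: r^2 - 2 r = 0; roots r_1 = 2, r_2 = 0


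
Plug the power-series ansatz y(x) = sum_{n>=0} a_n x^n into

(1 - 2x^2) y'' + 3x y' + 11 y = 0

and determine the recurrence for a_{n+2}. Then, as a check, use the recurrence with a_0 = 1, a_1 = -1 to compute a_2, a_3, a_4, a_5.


Substitute y = sum_n a_n x^n.
(1 - 2 x^2) y'' contributes (n+2)(n+1) a_{n+2} - 2 n(n-1) a_n at x^n.
3 x y'(x) contributes 3 n a_n at x^n.
11 y(x) contributes 11 a_n at x^n.
Matching x^n: (n+2)(n+1) a_{n+2} + (-2 n(n-1) + 3 n + 11) a_n = 0.
Thus a_{n+2} = (2 n(n-1) - 3 n - 11) / ((n+1)(n+2)) * a_n.

Check with a_0 = 1, a_1 = -1 (apply the recurrence for n = 0, 1, 2, 3): a_0 = 1, a_1 = -1, a_2 = -11/2, a_3 = 7/3, a_4 = 143/24, a_5 = -14/15.

a_(n+2) = (2 n(n-1) - 3 n - 11) / ((n+1)(n+2)) * a_n; check: a_0 = 1, a_1 = -1, a_2 = -11/2, a_3 = 7/3, a_4 = 143/24, a_5 = -14/15


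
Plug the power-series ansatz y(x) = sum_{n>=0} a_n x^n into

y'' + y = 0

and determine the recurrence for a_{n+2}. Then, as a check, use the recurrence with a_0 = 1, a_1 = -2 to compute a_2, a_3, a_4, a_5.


Substitute y = sum_n a_n x^n into y'' + (const) y = 0.
y''(x) = sum_{n>=0} (n+2)(n+1) a_{n+2} x^n.
The ODE becomes sum_n [(n+2)(n+1) a_{n+2} + 1 a_n] x^n = 0.
Setting each coefficient to zero gives the recurrence:
  (n+2)(n+1) a_{n+2} + 1 a_n = 0,
  a_{n+2} = -1 / ((n+1)(n+2)) a_n.

Check with a_0 = 1, a_1 = -2 (apply the recurrence for n = 0, 1, 2, 3): a_0 = 1, a_1 = -2, a_2 = -1/2, a_3 = 1/3, a_4 = 1/24, a_5 = -1/60.

a_{n+2} = -1/((n+1)(n+2)) * a_n; check: a_0 = 1, a_1 = -2, a_2 = -1/2, a_3 = 1/3, a_4 = 1/24, a_5 = -1/60


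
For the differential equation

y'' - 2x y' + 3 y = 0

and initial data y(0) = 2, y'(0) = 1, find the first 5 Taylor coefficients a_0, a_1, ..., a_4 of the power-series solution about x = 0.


Ansatz: y(x) = sum_{n>=0} a_n x^n, so y'(x) = sum_{n>=1} n a_n x^(n-1) and y''(x) = sum_{n>=2} n(n-1) a_n x^(n-2).
Substitute into P(x) y'' + Q(x) y' + R(x) y = 0 with P(x) = 1, Q(x) = -2x, R(x) = 3, and match powers of x.
Initial conditions: a_0 = 2, a_1 = 1.
Setting the coefficient of each power of x to zero and solving order by order (substituting the coefficients already found):
  x^0: 2 a_2 + 3 a_0 = 0  ->  2 a_2 = -3 a_0 = -6  ->  a_2 = -3
  x^1: 6 a_3 + a_1 = 0  ->  6 a_3 = -a_1 = -1  ->  a_3 = -1/6
  x^2: 12 a_4 - a_2 = 0  ->  12 a_4 = a_2 = -3  ->  a_4 = -1/4
Truncated series: y(x) = 2 + x - 3 x^2 - (1/6) x^3 - (1/4) x^4 + O(x^5).

a_0 = 2; a_1 = 1; a_2 = -3; a_3 = -1/6; a_4 = -1/4


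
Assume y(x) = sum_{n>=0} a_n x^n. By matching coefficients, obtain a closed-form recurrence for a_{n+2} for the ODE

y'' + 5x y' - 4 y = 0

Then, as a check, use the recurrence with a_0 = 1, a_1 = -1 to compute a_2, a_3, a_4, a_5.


Substitute y = sum_n a_n x^n.
y''(x) has coefficient (n+2)(n+1) a_{n+2} at x^n;
5 x y'(x) has coefficient 5 n a_n at x^n (shift);
-4 y(x) has coefficient -4 a_n at x^n.
Matching x^n: (n+2)(n+1) a_{n+2} + (5n - 4) a_n = 0.
Thus a_{n+2} = (-5n + 4) / ((n+1)(n+2)) * a_n.

Check with a_0 = 1, a_1 = -1 (apply the recurrence for n = 0, 1, 2, 3): a_0 = 1, a_1 = -1, a_2 = 2, a_3 = 1/6, a_4 = -1, a_5 = -11/120.

a_(n+2) = (-5n + 4) / ((n+1)(n+2)) * a_n; check: a_0 = 1, a_1 = -1, a_2 = 2, a_3 = 1/6, a_4 = -1, a_5 = -11/120


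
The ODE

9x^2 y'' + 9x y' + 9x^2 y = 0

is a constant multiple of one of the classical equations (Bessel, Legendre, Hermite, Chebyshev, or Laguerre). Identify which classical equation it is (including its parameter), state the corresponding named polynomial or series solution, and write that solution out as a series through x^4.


All three coefficients share the factor 9; dividing through by 9 gives  x^2 y'' + x y' + x^2 y = 0.
This matches the Bessel equation x^2 y'' + x y' + (x^2 - nu^2) y = 0 with nu^2 = 0, so nu = 0; the solution bounded at x = 0 is J_0(x).
Frobenius at x = 0: indicial roots ±nu; for r = nu the recurrence k(k + 2nu) c_k = -c_{k-2} gives the standard series J_nu(x) = sum_{k>=0} (-1)^k / (k! (k+nu)!) (x/2)^(2k+nu). Evaluate the first 3 terms:
  k = 0: (-1)^0 / (0! * 0! * 2^0) x^0 = 1/(1*1*1) x^0 = (1) x^0
  k = 1: (-1)^1 / (1! * 1! * 2^2) x^2 = -1/(1*1*4) x^2 = (-1/4) x^2
  k = 2: (-1)^2 / (2! * 2! * 2^4) x^4 = 1/(2*2*16) x^4 = (1/64) x^4
Hence J_0(x) = x^4/64 - x^2/4 + 1 + ....

J_0(x); series = x^4/64 - x^2/4 + 1


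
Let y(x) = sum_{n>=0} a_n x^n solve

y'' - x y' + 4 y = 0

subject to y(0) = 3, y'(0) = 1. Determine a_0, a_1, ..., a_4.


Ansatz: y(x) = sum_{n>=0} a_n x^n, so y'(x) = sum_{n>=1} n a_n x^(n-1) and y''(x) = sum_{n>=2} n(n-1) a_n x^(n-2).
Substitute into P(x) y'' + Q(x) y' + R(x) y = 0 with P(x) = 1, Q(x) = -x, R(x) = 4, and match powers of x.
Initial conditions: a_0 = 3, a_1 = 1.
Setting the coefficient of each power of x to zero and solving order by order (substituting the coefficients already found):
  x^0: 2 a_2 + 4 a_0 = 0  ->  2 a_2 = -4 a_0 = -12  ->  a_2 = -6
  x^1: 6 a_3 + 3 a_1 = 0  ->  6 a_3 = -3 a_1 = -3  ->  a_3 = -1/2
  x^2: 12 a_4 + 2 a_2 = 0  ->  12 a_4 = -2 a_2 = 12  ->  a_4 = 1
Truncated series: y(x) = 3 + x - 6 x^2 - (1/2) x^3 + x^4 + O(x^5).

a_0 = 3; a_1 = 1; a_2 = -6; a_3 = -1/2; a_4 = 1


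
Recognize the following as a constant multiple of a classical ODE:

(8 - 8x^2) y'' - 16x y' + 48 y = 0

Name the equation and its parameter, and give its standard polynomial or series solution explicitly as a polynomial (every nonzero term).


All three coefficients share the factor 8; dividing through by 8 gives  (1 - x^2) y'' - 2x y' + 6 y = 0.
This matches the Legendre equation (1 - x^2) y'' - 2x y' + n(n+1) y = 0 (note the -2x y' term) with n(n+1) = 6, so n = 2; the polynomial solution is P_2(x).
With y = sum_k a_k x^k, matching x^k gives (k+2)(k+1) a_{k+2} = [k(k+1) - n(n+1)] a_k = (k - 2)(k + 3) a_k. The right side vanishes at k = 2, so the series with the parity of 2 terminates at degree 2.
Standard normalization (P_n(1) = 1): leading coefficient (2n)!/(2^n (n!)^2) = 24/(4*4) = 3/2, so a_2 = 3/2. Work downward with a_k = (k+1)(k+2) a_{k+2} / ((k - 2)(k + 3)):
  a_0 = (1)(2)(3/2) / ((0 - 2)(0 + 3)) = 3/(-6) = -1/2
Hence P_2(x) = 3 x^2/2 - 1/2.

P_2(x); series = 3 x^2/2 - 1/2


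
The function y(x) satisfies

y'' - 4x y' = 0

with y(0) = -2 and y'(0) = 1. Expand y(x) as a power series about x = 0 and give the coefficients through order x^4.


Ansatz: y(x) = sum_{n>=0} a_n x^n, so y'(x) = sum_{n>=1} n a_n x^(n-1) and y''(x) = sum_{n>=2} n(n-1) a_n x^(n-2).
Substitute into P(x) y'' + Q(x) y' + R(x) y = 0 with P(x) = 1, Q(x) = -4x, R(x) = 0, and match powers of x.
Initial conditions: a_0 = -2, a_1 = 1.
Setting the coefficient of each power of x to zero and solving order by order (substituting the coefficients already found):
  x^0: 2 a_2 = 0  ->  a_2 = 0
  x^1: 6 a_3 - 4 a_1 = 0  ->  6 a_3 = 4 a_1 = 4  ->  a_3 = 2/3
  x^2: 12 a_4 - 8 a_2 = 0  ->  12 a_4 = 8 a_2 = 0  ->  a_4 = 0
Truncated series: y(x) = -2 + x + (2/3) x^3 + O(x^5).

a_0 = -2; a_1 = 1; a_2 = 0; a_3 = 2/3; a_4 = 0


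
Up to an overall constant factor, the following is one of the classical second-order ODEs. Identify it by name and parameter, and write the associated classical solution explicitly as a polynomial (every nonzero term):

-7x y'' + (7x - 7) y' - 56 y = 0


All three coefficients share the factor -7; dividing through by -7 gives  x y'' + (1 - x) y' + 8 y = 0.
This matches the Laguerre equation x y'' + (1 - x) y' + n y = 0 with n = 8; the polynomial solution is L_8(x).
With y = sum_k a_k x^k, matching x^k gives (k+1)k a_{k+1} + (k+1) a_{k+1} - k a_k + n a_k = 0, i.e. (k+1)^2 a_{k+1} = (k - n) a_k = (k - 8) a_k. The right side vanishes at k = 8, so the series terminates at degree 8.
Standard normalization L_n(0) = 1 gives a_0 = 1. Work upward with a_{k+1} = (k - 8) a_k / (k+1)^2:
  a_1 = (0 - 8)(1) / 1^2 = -8/1 = -8
  a_2 = (1 - 8)(-8) / 2^2 = 56/4 = 14
  a_3 = (2 - 8)(14) / 3^2 = -84/9 = -28/3
  a_4 = (3 - 8)(-28/3) / 4^2 = (140/3)/16 = 35/12
  a_5 = (4 - 8)(35/12) / 5^2 = (-35/3)/25 = -7/15
  a_6 = (5 - 8)(-7/15) / 6^2 = (7/5)/36 = 7/180
  a_7 = (6 - 8)(7/180) / 7^2 = (-7/90)/49 = -1/630
  a_8 = (7 - 8)(-1/630) / 8^2 = (1/630)/64 = 1/40320
Hence L_8(x) = x^8/40320 - x^7/630 + 7 x^6/180 - 7 x^5/15 + 35 x^4/12 - 28 x^3/3 + 14 x^2 - 8 x + 1.

L_8(x); series = x^8/40320 - x^7/630 + 7 x^6/180 - 7 x^5/15 + 35 x^4/12 - 28 x^3/3 + 14 x^2 - 8 x + 1


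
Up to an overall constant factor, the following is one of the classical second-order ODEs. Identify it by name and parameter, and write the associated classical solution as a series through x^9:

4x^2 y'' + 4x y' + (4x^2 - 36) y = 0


All three coefficients share the factor 4; dividing through by 4 gives  x^2 y'' + x y' + (x^2 - 9) y = 0.
This matches the Bessel equation x^2 y'' + x y' + (x^2 - nu^2) y = 0 with nu^2 = 9, so nu = 3; the solution bounded at x = 0 is J_3(x).
Frobenius at x = 0: indicial roots ±nu; for r = nu the recurrence k(k + 2nu) c_k = -c_{k-2} gives the standard series J_nu(x) = sum_{k>=0} (-1)^k / (k! (k+nu)!) (x/2)^(2k+nu). Evaluate the first 4 terms:
  k = 0: (-1)^0 / (0! * 3! * 2^3) x^3 = 1/(1*6*8) x^3 = (1/48) x^3
  k = 1: (-1)^1 / (1! * 4! * 2^5) x^5 = -1/(1*24*32) x^5 = (-1/768) x^5
  k = 2: (-1)^2 / (2! * 5! * 2^7) x^7 = 1/(2*120*128) x^7 = (1/30720) x^7
  k = 3: (-1)^3 / (3! * 6! * 2^9) x^9 = -1/(6*720*512) x^9 = (-1/2211840) x^9
Hence J_3(x) = -x^9/2211840 + x^7/30720 - x^5/768 + x^3/48 + ....

J_3(x); series = -x^9/2211840 + x^7/30720 - x^5/768 + x^3/48
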